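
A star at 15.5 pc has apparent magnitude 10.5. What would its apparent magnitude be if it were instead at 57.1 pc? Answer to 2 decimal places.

Flux ∝ 1/d², so Δm = 5 log₁₀(d₂/d₁) = 5 log₁₀(57.1/15.5) = 2.832
m₂ = m₁ + Δm = 10.5 + (2.832) = 13.332

m ≈ 13.33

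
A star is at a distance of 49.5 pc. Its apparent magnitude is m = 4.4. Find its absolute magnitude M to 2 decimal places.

5 log₁₀(d/10 pc) = 5 log₁₀(49.50) − 5 = 3.473
M = m − 5 log₁₀(d/10) = 4.4 − 3.473 = 0.927

M ≈ 0.93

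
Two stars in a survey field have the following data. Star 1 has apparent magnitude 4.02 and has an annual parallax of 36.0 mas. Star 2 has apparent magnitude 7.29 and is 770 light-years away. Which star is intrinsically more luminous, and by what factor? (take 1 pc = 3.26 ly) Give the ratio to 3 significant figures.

Star 2 is more luminous, by a factor of 3.56.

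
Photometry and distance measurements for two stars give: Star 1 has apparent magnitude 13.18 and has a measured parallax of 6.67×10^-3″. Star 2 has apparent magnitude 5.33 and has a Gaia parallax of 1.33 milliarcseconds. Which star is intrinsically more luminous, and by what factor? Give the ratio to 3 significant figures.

Star 2 is more luminous, by a factor of 34700.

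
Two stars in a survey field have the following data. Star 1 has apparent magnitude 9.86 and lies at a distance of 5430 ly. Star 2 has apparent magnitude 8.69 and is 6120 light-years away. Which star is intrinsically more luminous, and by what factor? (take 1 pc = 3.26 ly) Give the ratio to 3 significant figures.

Star 2 is more luminous, by a factor of 3.73.

Star 1: d = 5430 ly / 3.26 = 1666 pc
Star 1: M = m − 5 log₁₀ d + 5 = 9.86 − 5·3.2216 + 5 = -1.248
Star 2: d = 6120 ly / 3.26 = 1877 pc
Star 2: M = m − 5 log₁₀ d + 5 = 8.69 − 5·3.2735 + 5 = -2.678
ΔM = M_1 − M_2 = -1.248 − (-2.678) = 1.430; smaller M is more luminous → Star 2.
L ratio = 10^(0.4 |ΔM|) = 10^0.572 = 3.732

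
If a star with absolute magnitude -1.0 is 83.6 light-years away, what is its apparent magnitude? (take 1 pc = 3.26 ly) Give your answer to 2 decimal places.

m ≈ 1.04

d = 83.6 ly / 3.26 = 25.64 pc
m = M + 5 log₁₀ d − 5 = -1.0 + 5·1.4090 − 5 = 1.045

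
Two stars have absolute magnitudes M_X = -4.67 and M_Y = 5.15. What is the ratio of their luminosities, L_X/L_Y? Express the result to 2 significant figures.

L_X/L_Y ≈ 8500

ΔM = M_X − M_Y = -9.82
L_X/L_Y = 10^(−0.4 ΔM) = 10^3.928 = 8472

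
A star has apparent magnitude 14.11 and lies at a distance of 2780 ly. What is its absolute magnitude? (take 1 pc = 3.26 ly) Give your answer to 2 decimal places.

M ≈ 4.46

d = 2780 ly / 3.26 = 852.8 pc
5 log₁₀(d/10 pc) = 5 log₁₀(852.8) − 5 = 9.654
M = m − 5 log₁₀(d/10) = 14.11 − 9.654 = 4.456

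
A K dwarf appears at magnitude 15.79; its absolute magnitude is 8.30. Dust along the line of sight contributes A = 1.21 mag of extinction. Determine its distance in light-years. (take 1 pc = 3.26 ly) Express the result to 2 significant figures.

m − M = 5 log₁₀(d/10 pc) + A  ⇒  15.79 − (8.30) − 1.21 = 5 log₁₀(d/10)
6.280 = 5 log₁₀(d/10)
log₁₀ d = (m − M − A)/5 + 1 = 2.2560
d = 10^2.2560 = 180.3 pc
= 587.8 ly

d ≈ 590 ly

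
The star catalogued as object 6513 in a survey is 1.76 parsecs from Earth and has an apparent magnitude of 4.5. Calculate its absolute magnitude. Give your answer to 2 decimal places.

M ≈ 8.27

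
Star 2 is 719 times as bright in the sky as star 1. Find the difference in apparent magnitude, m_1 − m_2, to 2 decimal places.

m_1 − m_2 ≈ 7.14

Pogson: Δm = −2.5 log₁₀(ratio) = −2.5 log₁₀(719) = −2.5 × 2.8567 = -7.142
Star 2 is brighter so has the smaller magnitude: m_1 − m_2 is positive.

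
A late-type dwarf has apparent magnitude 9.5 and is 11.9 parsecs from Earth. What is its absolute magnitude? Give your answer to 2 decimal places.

5 log₁₀(d/10 pc) = 5 log₁₀(11.90) − 5 = 0.378
M = m − 5 log₁₀(d/10) = 9.5 − 0.378 = 9.122

M ≈ 9.12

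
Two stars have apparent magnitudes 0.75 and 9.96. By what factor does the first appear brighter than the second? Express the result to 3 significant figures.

Magnitude difference = -9.21
Flux ratio = 10^(−0.4 Δm) = 10^(−0.4 × -9.21) = 10^3.684 = 4831

4830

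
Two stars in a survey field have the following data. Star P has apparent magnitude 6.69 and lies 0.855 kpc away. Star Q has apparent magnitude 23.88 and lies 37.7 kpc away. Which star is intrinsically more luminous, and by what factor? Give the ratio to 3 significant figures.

Star P is more luminous, by a factor of 3870.

Star P: d = 0.855 kpc = 855.0 pc
Star P: M = m − 5 log₁₀ d + 5 = 6.69 − 5·2.9320 + 5 = -2.970
Star Q: d = 37.7 kpc = 37700 pc
Star Q: M = m − 5 log₁₀ d + 5 = 23.88 − 5·4.5763 + 5 = 5.998
ΔM = M_P − M_Q = -2.970 − (5.998) = -8.968; smaller M is more luminous → Star P.
L ratio = 10^(0.4 |ΔM|) = 10^3.587 = 3866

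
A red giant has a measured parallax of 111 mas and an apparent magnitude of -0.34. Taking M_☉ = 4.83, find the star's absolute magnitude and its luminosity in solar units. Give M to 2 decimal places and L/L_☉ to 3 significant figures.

d = 1/p = 1000/111 mas = 9.009 pc
M = m − 5 log₁₀ d + 5 = -0.34 − 5·0.9547 + 5 = -0.113
M − M_☉ = -0.113 − 4.83 = -4.943
L/L_☉ = 10^(−0.4 × -4.943) = 94.92

M ≈ -0.11; L/L_☉ ≈ 94.9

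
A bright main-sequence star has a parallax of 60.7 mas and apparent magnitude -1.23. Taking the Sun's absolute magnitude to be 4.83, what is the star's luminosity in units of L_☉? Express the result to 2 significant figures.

L/L_☉ ≈ 720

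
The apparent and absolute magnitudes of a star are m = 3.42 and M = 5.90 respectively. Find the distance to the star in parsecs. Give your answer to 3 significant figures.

d ≈ 3.19 pc

μ = m − M = -2.480
m − M = 5 log₁₀ d − 5
log₁₀ d = (m − M)/5 + 1 = 0.5040
d = 10^0.5040 = 3.192 pc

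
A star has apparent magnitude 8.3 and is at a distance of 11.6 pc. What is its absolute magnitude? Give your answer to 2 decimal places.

M ≈ 7.98

5 log₁₀(d/10 pc) = 5 log₁₀(11.60) − 5 = 0.322
M = m − 5 log₁₀(d/10) = 8.3 − 0.322 = 7.978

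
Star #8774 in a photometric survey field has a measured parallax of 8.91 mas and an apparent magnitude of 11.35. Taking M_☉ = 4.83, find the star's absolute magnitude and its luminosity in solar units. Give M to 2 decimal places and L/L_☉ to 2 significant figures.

M ≈ 6.10; L/L_☉ ≈ 0.31

d = 1/p = 1000/8.91 mas = 112.2 pc
M = m − 5 log₁₀ d + 5 = 11.35 − 5·2.0501 + 5 = 6.099
M − M_☉ = 6.099 − 4.83 = 1.269
L/L_☉ = 10^(−0.4 × 1.269) = 0.3106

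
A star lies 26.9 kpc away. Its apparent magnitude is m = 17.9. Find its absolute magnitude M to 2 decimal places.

d = 26.9 kpc = 26900 pc
5 log₁₀(d/10 pc) = 5 log₁₀(26900) − 5 = 17.149
M = m − 5 log₁₀(d/10) = 17.9 − 17.149 = 0.751

M ≈ 0.75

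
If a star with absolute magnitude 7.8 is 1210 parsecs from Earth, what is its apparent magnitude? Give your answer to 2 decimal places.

m ≈ 18.21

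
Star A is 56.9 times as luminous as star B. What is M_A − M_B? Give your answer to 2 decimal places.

Pogson: ΔM = −2.5 log₁₀(ratio) = −2.5 log₁₀(56.9) = −2.5 × 1.7551 = -4.388
Star A is brighter, so it has the smaller magnitude: the difference is negative.

M_A − M_B ≈ -4.39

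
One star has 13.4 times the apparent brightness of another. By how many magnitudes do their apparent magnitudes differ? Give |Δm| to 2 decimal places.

|Δm| ≈ 2.82

Pogson: Δm = −2.5 log₁₀(ratio) = −2.5 log₁₀(13.4) = −2.5 × 1.1271 = -2.818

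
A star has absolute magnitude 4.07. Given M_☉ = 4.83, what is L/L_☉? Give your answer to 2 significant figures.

L/L_☉ ≈ 2.0

M − M_☉ = 4.07 − 4.83 = -0.760
L/L_☉ = 10^(−0.4 (M − M_☉)) = 10^0.304 = 2.014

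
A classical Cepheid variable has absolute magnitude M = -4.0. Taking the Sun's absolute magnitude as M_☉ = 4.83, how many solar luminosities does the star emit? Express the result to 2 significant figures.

M − M_☉ = -4.0 − 4.83 = -8.830
L/L_☉ = 10^(−0.4 (M − M_☉)) = 10^3.532 = 3404

L/L_☉ ≈ 3400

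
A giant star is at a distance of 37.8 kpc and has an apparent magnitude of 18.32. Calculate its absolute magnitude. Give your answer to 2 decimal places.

M ≈ 0.43

d = 37.8 kpc = 37800 pc
5 log₁₀(d/10 pc) = 5 log₁₀(37800) − 5 = 17.887
M = m − 5 log₁₀(d/10) = 18.32 − 17.887 = 0.433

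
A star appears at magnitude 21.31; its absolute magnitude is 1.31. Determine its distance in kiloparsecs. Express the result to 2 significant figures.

d ≈ 100 kpc

Distance modulus: m − M = 21.31 − (1.31) = 20.000
m − M = 5 log₁₀ d − 5
log₁₀ d = (m − M)/5 + 1 = 5.0000
d = 10^5.0000 = 100000 pc
= 100.0 kpc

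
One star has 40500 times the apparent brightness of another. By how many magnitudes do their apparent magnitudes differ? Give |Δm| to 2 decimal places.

|Δm| ≈ 11.52

Pogson: Δm = −2.5 log₁₀(ratio) = −2.5 log₁₀(40500) = −2.5 × 4.6075 = -11.519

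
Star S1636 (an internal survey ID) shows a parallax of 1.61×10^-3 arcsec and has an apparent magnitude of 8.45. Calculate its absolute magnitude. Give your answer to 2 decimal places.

M ≈ -0.52

d = 1/p = 1/1.61×10^-3″ = 621.1 pc
5 log₁₀(d/10 pc) = 5 log₁₀(621.1) − 5 = 8.966
M = m − 5 log₁₀(d/10) = 8.45 − 8.966 = -0.516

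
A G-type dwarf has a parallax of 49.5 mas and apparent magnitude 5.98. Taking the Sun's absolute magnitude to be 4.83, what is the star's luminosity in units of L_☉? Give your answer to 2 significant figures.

d = 1/p = 1000/49.5 mas = 20.20 pc
M = m − 5 log₁₀ d + 5 = 5.98 − 5·1.3054 + 5 = 4.453
M − M_☉ = 4.453 − 4.83 = -0.377
L/L_☉ = 10^(−0.4 × -0.377) = 1.415

L/L_☉ ≈ 1.4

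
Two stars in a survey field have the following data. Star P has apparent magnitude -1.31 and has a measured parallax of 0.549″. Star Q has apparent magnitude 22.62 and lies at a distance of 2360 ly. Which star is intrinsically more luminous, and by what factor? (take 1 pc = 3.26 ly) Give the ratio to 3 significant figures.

Star P is more luminous, by a factor of 23600.

Star P: d = 1/p = 1/0.549″ = 1.821 pc
Star P: M = m − 5 log₁₀ d + 5 = -1.31 − 5·0.2604 + 5 = 2.388
Star Q: d = 2360 ly / 3.26 = 723.9 pc
Star Q: M = m − 5 log₁₀ d + 5 = 22.62 − 5·2.8597 + 5 = 13.322
ΔM = M_P − M_Q = 2.388 − (13.322) = -10.934; smaller M is more luminous → Star P.
L ratio = 10^(0.4 |ΔM|) = 10^4.373 = 23630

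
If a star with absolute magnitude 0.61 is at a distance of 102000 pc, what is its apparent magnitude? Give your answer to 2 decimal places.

m ≈ 20.65

m = M + 5 log₁₀ d − 5 = 0.61 + 5·5.0086 − 5 = 20.653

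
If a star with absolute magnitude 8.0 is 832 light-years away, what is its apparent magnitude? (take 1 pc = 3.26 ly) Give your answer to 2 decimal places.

d = 832 ly / 3.26 = 255.2 pc
m = M + 5 log₁₀ d − 5 = 8.0 + 5·2.4069 − 5 = 15.035

m ≈ 15.03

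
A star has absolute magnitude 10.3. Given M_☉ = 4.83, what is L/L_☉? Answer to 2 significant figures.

L/L_☉ ≈ 6.5×10^-3

M − M_☉ = 10.3 − 4.83 = 5.470
L/L_☉ = 10^(−0.4 (M − M_☉)) = 10^-2.188 = 6.486×10^-3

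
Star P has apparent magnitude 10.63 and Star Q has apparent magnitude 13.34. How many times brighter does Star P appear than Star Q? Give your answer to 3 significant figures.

12.1

Magnitude difference = -2.71
Flux ratio = 10^(−0.4 Δm) = 10^(−0.4 × -2.71) = 10^1.084 = 12.13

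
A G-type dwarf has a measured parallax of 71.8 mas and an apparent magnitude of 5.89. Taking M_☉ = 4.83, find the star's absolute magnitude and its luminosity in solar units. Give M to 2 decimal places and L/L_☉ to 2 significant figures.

M ≈ 5.17; L/L_☉ ≈ 0.73

d = 1/p = 1000/71.8 mas = 13.93 pc
M = m − 5 log₁₀ d + 5 = 5.89 − 5·1.1439 + 5 = 5.171
M − M_☉ = 5.171 − 4.83 = 0.341
L/L_☉ = 10^(−0.4 × 0.341) = 0.7307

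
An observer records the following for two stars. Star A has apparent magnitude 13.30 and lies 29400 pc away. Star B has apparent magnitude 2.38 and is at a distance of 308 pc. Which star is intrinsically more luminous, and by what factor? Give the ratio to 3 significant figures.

Star B is more luminous, by a factor of 2.56.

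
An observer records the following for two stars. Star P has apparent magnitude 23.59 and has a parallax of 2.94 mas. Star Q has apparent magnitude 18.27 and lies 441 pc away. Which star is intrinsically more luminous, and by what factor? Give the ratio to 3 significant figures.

Star Q is more luminous, by a factor of 226.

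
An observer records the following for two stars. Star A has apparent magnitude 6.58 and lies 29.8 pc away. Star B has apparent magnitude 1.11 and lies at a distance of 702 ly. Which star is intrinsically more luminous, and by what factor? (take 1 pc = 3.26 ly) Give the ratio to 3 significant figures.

Star B is more luminous, by a factor of 8050.

Star A: M = m − 5 log₁₀ d + 5 = 6.58 − 5·1.4742 + 5 = 4.209
Star B: d = 702 ly / 3.26 = 215.3 pc
Star B: M = m − 5 log₁₀ d + 5 = 1.11 − 5·2.3331 + 5 = -5.556
ΔM = M_A − M_B = 4.209 − (-5.556) = 9.765; smaller M is more luminous → Star B.
L ratio = 10^(0.4 |ΔM|) = 10^3.906 = 8050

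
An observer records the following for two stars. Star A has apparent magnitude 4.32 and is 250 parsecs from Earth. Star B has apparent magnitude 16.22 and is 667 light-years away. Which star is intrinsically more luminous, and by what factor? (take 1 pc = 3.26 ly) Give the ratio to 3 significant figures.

Star A is more luminous, by a factor of 85900.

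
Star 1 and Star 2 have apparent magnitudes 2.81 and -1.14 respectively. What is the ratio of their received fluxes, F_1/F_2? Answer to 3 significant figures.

F_1/F_2 ≈ 0.0263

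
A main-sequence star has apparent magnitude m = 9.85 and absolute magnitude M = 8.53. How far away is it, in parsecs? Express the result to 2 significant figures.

d ≈ 18 pc

Distance modulus: m − M = 9.85 − (8.53) = 1.320
m − M = 5 log₁₀ d − 5
log₁₀ d = (m − M)/5 + 1 = 1.2640
d = 10^1.2640 = 18.37 pc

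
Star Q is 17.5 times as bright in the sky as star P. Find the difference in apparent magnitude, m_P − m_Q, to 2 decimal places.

m_P − m_Q ≈ 3.11

Pogson: Δm = −2.5 log₁₀(ratio) = −2.5 log₁₀(17.5) = −2.5 × 1.2430 = -3.108
Star Q is brighter so has the smaller magnitude: m_P − m_Q is positive.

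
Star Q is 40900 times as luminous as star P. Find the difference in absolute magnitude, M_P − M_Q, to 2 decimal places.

Pogson: ΔM = −2.5 log₁₀(ratio) = −2.5 log₁₀(40900) = −2.5 × 4.6117 = -11.529
Star Q is brighter so has the smaller magnitude: M_P − M_Q is positive.

M_P − M_Q ≈ 11.53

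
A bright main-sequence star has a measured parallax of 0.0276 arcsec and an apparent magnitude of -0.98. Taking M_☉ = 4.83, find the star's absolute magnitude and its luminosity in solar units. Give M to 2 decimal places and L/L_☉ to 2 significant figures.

M ≈ -3.78; L/L_☉ ≈ 2800

d = 1/p = 1/0.0276″ = 36.23 pc
M = m − 5 log₁₀ d + 5 = -0.98 − 5·1.5591 + 5 = -3.775
M − M_☉ = -3.775 − 4.83 = -8.605
L/L_☉ = 10^(−0.4 × -8.605) = 2768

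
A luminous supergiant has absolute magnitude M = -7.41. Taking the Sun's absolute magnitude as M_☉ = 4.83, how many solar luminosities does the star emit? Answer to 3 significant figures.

M − M_☉ = -7.41 − 4.83 = -12.240
L/L_☉ = 10^(−0.4 (M − M_☉)) = 10^4.896 = 78700

L/L_☉ ≈ 78700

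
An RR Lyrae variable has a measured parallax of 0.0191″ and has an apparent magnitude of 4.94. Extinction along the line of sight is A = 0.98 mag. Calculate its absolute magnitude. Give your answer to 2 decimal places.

M ≈ 0.37

d = 1/p = 1/0.0191″ = 52.36 pc
5 log₁₀(d/10 pc) = 5 log₁₀(52.36) − 5 = 3.595
M = m − 5 log₁₀(d/10) − A = 4.94 − 3.595 − 0.98 = 0.365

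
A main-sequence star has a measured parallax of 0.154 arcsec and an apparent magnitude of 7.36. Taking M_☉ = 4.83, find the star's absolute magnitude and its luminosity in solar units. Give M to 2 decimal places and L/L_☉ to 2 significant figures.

d = 1/p = 1/0.154″ = 6.494 pc
M = m − 5 log₁₀ d + 5 = 7.36 − 5·0.8125 + 5 = 8.298
M − M_☉ = 8.298 − 4.83 = 3.468
L/L_☉ = 10^(−0.4 × 3.468) = 0.04102

M ≈ 8.30; L/L_☉ ≈ 0.041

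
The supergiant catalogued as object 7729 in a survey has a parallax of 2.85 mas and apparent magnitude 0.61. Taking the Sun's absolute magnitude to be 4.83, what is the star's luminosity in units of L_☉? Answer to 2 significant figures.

L/L_☉ ≈ 60000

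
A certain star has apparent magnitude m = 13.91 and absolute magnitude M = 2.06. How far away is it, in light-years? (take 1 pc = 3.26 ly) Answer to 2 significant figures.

d ≈ 7600 ly

μ = m − M = 11.850
m − M = 5 log₁₀ d − 5
log₁₀ d = (m − M)/5 + 1 = 3.3700
d = 10^3.3700 = 2344 pc
= 7642 ly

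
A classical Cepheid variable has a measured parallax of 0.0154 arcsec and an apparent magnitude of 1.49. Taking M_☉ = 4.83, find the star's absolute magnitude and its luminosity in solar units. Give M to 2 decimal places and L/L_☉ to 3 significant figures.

d = 1/p = 1/0.0154″ = 64.94 pc
M = m − 5 log₁₀ d + 5 = 1.49 − 5·1.8125 + 5 = -2.572
M − M_☉ = -2.572 − 4.83 = -7.402
L/L_☉ = 10^(−0.4 × -7.402) = 914.0

M ≈ -2.57; L/L_☉ ≈ 914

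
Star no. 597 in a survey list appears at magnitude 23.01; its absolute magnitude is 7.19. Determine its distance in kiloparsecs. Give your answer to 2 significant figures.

d ≈ 15 kpc

Distance modulus: m − M = 23.01 − (7.19) = 15.820
m − M = 5 log₁₀ d − 5
log₁₀ d = (m − M)/5 + 1 = 4.1640
d = 10^4.1640 = 14590 pc
= 14.59 kpc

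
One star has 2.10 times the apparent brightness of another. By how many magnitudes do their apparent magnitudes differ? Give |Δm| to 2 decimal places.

Pogson: Δm = −2.5 log₁₀(ratio) = −2.5 log₁₀(2.10) = −2.5 × 0.3222 = -0.806

|Δm| ≈ 0.81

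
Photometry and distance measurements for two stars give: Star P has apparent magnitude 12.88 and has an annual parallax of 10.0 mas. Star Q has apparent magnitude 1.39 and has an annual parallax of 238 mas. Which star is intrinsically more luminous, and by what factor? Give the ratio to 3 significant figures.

Star Q is more luminous, by a factor of 69.6.

Star P: p = 10.0 mas = 0.0100″ → d = 1/p = 100.0 pc
Star P: M = m − 5 log₁₀ d + 5 = 12.88 − 5·2.0000 + 5 = 7.880
Star Q: p = 238 mas = 0.238″ → d = 1/p = 4.202 pc
Star Q: M = m − 5 log₁₀ d + 5 = 1.39 − 5·0.6234 + 5 = 3.273
ΔM = M_P − M_Q = 7.880 − (3.273) = 4.607; smaller M is more luminous → Star Q.
L ratio = 10^(0.4 |ΔM|) = 10^1.843 = 69.64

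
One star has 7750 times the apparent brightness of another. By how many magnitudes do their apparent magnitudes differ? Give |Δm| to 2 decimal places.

|Δm| ≈ 9.72

Pogson: Δm = −2.5 log₁₀(ratio) = −2.5 log₁₀(7750) = −2.5 × 3.8893 = -9.723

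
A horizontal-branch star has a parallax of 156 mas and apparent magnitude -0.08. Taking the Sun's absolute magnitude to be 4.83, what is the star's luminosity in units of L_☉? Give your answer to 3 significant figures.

L/L_☉ ≈ 37.8

d = 1/p = 1000/156 mas = 6.410 pc
M = m − 5 log₁₀ d + 5 = -0.08 − 5·0.8069 + 5 = 0.886
M − M_☉ = 0.886 − 4.83 = -3.944
L/L_☉ = 10^(−0.4 × -3.944) = 37.82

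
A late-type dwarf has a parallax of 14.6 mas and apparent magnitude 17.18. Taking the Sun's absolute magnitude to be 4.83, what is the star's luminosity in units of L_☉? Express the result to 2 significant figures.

L/L_☉ ≈ 5.4×10^-4

d = 1/p = 1000/14.6 mas = 68.49 pc
M = m − 5 log₁₀ d + 5 = 17.18 − 5·1.8356 + 5 = 13.002
M − M_☉ = 13.002 − 4.83 = 8.172
L/L_☉ = 10^(−0.4 × 8.172) = 5.386×10^-4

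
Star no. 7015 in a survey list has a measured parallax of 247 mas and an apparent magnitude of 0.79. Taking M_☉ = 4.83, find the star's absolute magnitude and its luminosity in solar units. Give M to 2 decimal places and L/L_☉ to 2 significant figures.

d = 1/p = 1000/247 mas = 4.049 pc
M = m − 5 log₁₀ d + 5 = 0.79 − 5·0.6073 + 5 = 2.753
M − M_☉ = 2.753 − 4.83 = -2.077
L/L_☉ = 10^(−0.4 × -2.077) = 6.770

M ≈ 2.75; L/L_☉ ≈ 6.8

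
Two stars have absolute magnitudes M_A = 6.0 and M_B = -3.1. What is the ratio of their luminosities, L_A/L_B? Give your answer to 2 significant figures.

ΔM = M_A − M_B = 9.1
L_A/L_B = 10^(−0.4 ΔM) = 10^-3.640 = 2.291×10^-4

L_A/L_B ≈ 2.3×10^-4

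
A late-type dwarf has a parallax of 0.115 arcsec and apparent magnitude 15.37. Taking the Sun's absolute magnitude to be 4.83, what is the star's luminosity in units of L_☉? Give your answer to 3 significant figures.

d = 1/p = 1/0.115″ = 8.696 pc
M = m − 5 log₁₀ d + 5 = 15.37 − 5·0.9393 + 5 = 15.673
M − M_☉ = 15.673 − 4.83 = 10.843
L/L_☉ = 10^(−0.4 × 10.843) = 4.598×10^-5

L/L_☉ ≈ 4.60×10^-5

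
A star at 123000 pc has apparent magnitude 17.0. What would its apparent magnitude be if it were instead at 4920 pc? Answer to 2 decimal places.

Flux ∝ 1/d², so Δm = 5 log₁₀(d₂/d₁) = 5 log₁₀(4920/123000) = -6.990
m₂ = m₁ + Δm = 17.0 + (-6.990) = 10.010

m ≈ 10.01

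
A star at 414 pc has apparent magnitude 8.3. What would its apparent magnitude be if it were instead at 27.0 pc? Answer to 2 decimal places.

m ≈ 2.37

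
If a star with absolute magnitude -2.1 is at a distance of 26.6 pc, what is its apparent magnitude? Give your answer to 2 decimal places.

m ≈ 0.02

m = M + 5 log₁₀ d − 5 = -2.1 + 5·1.4249 − 5 = 0.024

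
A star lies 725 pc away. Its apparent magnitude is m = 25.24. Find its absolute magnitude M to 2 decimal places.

M ≈ 15.94

5 log₁₀(d/10 pc) = 5 log₁₀(725.0) − 5 = 9.302
M = m − 5 log₁₀(d/10) = 25.24 − 9.302 = 15.938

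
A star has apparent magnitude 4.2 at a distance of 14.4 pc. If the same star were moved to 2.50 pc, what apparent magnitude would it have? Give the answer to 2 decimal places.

Flux ∝ 1/d², so Δm = 5 log₁₀(d₂/d₁) = 5 log₁₀(2.50/14.4) = -3.802
m₂ = m₁ + Δm = 4.2 + (-3.802) = 0.398

m ≈ 0.40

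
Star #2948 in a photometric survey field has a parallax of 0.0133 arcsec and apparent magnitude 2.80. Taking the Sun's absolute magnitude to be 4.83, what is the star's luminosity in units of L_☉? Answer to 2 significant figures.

L/L_☉ ≈ 370

d = 1/p = 1/0.0133″ = 75.19 pc
M = m − 5 log₁₀ d + 5 = 2.80 − 5·1.8761 + 5 = -1.581
M − M_☉ = -1.581 − 4.83 = -6.411
L/L_☉ = 10^(−0.4 × -6.411) = 366.7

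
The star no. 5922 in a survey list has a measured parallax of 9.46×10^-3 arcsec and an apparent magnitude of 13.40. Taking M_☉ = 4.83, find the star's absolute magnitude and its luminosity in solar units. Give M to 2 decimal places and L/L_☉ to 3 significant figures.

M ≈ 8.28; L/L_☉ ≈ 0.0417

d = 1/p = 1/9.46×10^-3″ = 105.7 pc
M = m − 5 log₁₀ d + 5 = 13.40 − 5·2.0241 + 5 = 8.279
M − M_☉ = 8.279 − 4.83 = 3.449
L/L_☉ = 10^(−0.4 × 3.449) = 0.04171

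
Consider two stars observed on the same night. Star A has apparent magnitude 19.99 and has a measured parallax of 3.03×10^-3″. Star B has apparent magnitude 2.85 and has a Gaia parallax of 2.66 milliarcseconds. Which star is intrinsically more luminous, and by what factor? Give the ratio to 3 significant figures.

Star B is more luminous, by a factor of 9.31×10^6.

Star A: d = 1/p = 1/3.03×10^-3″ = 330.0 pc
Star A: M = m − 5 log₁₀ d + 5 = 19.99 − 5·2.5186 + 5 = 12.397
Star B: p = 2.66 mas = 2.66×10^-3″ → d = 1/p = 375.9 pc
Star B: M = m − 5 log₁₀ d + 5 = 2.85 − 5·2.5751 + 5 = -5.026
ΔM = M_A − M_B = 12.397 − (-5.026) = 17.423; smaller M is more luminous → Star B.
L ratio = 10^(0.4 |ΔM|) = 10^6.969 = 9.314×10^6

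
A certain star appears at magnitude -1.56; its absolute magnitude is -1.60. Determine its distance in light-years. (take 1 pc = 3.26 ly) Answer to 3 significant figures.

d ≈ 33.2 ly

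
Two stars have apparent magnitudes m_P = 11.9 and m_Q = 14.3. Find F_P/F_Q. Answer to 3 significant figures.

F_P/F_Q ≈ 9.12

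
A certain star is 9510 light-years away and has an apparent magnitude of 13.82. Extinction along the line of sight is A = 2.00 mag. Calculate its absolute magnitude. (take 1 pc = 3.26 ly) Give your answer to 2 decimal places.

d = 9510 ly / 3.26 = 2917 pc
5 log₁₀(d/10 pc) = 5 log₁₀(2917) − 5 = 12.325
M = m − 5 log₁₀(d/10) − A = 13.82 − 12.325 − 2.00 = -0.505

M ≈ -0.50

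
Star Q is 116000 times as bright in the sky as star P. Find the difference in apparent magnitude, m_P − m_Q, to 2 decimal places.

Pogson: Δm = −2.5 log₁₀(ratio) = −2.5 log₁₀(116000) = −2.5 × 5.0645 = -12.661
Star Q is brighter so has the smaller magnitude: m_P − m_Q is positive.

m_P − m_Q ≈ 12.66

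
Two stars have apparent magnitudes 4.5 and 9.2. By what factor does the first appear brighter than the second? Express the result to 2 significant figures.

76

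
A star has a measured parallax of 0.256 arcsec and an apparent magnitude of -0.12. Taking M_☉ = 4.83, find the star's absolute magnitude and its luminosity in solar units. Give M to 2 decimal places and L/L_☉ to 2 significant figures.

M ≈ 1.92; L/L_☉ ≈ 15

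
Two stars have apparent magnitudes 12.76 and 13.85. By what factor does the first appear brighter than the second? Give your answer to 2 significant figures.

Δm = 12.76 − (13.85) = -1.09
Flux ratio = 10^(−0.4 Δm) = 10^(−0.4 × -1.09) = 10^0.436 = 2.729

2.7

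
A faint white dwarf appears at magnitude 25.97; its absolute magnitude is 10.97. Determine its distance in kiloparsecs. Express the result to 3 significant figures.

d ≈ 10.0 kpc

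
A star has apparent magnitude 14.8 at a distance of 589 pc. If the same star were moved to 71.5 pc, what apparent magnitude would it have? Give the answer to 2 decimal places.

m ≈ 10.22

Flux ∝ 1/d², so Δm = 5 log₁₀(d₂/d₁) = 5 log₁₀(71.5/589) = -4.579
m₂ = m₁ + Δm = 14.8 + (-4.579) = 10.221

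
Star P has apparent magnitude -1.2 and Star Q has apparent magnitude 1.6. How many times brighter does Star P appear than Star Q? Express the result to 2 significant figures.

13

Magnitude difference = -2.8
Flux ratio = 10^(−0.4 Δm) = 10^(−0.4 × -2.8) = 10^1.120 = 13.18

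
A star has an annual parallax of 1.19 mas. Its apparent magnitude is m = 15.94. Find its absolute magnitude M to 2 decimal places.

p = 1.19 mas = 1.19×10^-3″ → d = 1/p = 840.3 pc
5 log₁₀(d/10 pc) = 5 log₁₀(840.3) − 5 = 9.622
M = m − 5 log₁₀(d/10) = 15.94 − 9.622 = 6.318

M ≈ 6.32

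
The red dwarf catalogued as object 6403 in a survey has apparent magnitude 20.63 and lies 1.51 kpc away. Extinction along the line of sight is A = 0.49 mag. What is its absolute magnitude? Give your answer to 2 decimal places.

d = 1.51 kpc = 1510 pc
5 log₁₀(d/10 pc) = 5 log₁₀(1510) − 5 = 10.895
M = m − 5 log₁₀(d/10) − A = 20.63 − 10.895 − 0.49 = 9.245

M ≈ 9.25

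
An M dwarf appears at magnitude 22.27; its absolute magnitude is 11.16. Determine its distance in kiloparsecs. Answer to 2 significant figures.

Distance modulus: m − M = 22.27 − (11.16) = 11.110
m − M = 5 log₁₀ d − 5
log₁₀ d = (m − M)/5 + 1 = 3.2220
d = 10^3.2220 = 1667 pc
= 1.667 kpc

d ≈ 1.7 kpc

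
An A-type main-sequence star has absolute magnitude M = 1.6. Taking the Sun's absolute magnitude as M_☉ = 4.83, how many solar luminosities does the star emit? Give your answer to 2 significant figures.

L/L_☉ ≈ 20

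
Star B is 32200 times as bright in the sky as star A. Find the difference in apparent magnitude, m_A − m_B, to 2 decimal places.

m_A − m_B ≈ 11.27

Pogson: Δm = −2.5 log₁₀(ratio) = −2.5 log₁₀(32200) = −2.5 × 4.5079 = -11.270
Star B is brighter so has the smaller magnitude: m_A − m_B is positive.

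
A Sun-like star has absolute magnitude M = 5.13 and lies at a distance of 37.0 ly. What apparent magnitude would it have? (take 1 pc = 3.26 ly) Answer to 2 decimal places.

d = 37.0 ly / 3.26 = 11.35 pc
m = M + 5 log₁₀ d − 5 = 5.13 + 5·1.0550 − 5 = 5.405

m ≈ 5.40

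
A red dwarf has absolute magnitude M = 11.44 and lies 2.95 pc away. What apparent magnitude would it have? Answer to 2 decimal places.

m ≈ 8.79

m = M + 5 log₁₀ d − 5 = 11.44 + 5·0.4698 − 5 = 8.789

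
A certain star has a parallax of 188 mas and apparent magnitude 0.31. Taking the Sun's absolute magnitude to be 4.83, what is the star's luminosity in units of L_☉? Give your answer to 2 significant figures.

d = 1/p = 1000/188 mas = 5.319 pc
M = m − 5 log₁₀ d + 5 = 0.31 − 5·0.7258 + 5 = 1.681
M − M_☉ = 1.681 − 4.83 = -3.149
L/L_☉ = 10^(−0.4 × -3.149) = 18.18

L/L_☉ ≈ 18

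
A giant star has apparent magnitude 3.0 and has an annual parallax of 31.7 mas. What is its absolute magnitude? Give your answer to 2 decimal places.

M ≈ 0.51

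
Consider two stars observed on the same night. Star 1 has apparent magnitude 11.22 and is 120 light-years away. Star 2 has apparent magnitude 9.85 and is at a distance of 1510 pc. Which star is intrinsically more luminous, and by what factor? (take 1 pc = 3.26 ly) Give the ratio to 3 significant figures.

Star 2 is more luminous, by a factor of 5940.

Star 1: d = 120 ly / 3.26 = 36.81 pc
Star 1: M = m − 5 log₁₀ d + 5 = 11.22 − 5·1.5660 + 5 = 8.390
Star 2: M = m − 5 log₁₀ d + 5 = 9.85 − 5·3.1790 + 5 = -1.045
ΔM = M_1 − M_2 = 8.390 − (-1.045) = 9.435; smaller M is more luminous → Star 2.
L ratio = 10^(0.4 |ΔM|) = 10^3.774 = 5943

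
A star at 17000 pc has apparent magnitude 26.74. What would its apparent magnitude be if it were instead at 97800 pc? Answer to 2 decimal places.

Flux ∝ 1/d², so Δm = 5 log₁₀(d₂/d₁) = 5 log₁₀(97800/17000) = 3.799
m₂ = m₁ + Δm = 26.74 + (3.799) = 30.539

m ≈ 30.54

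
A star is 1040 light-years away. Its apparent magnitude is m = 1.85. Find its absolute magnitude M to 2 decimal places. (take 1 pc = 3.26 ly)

M ≈ -5.67

d = 1040 ly / 3.26 = 319.0 pc
5 log₁₀(d/10 pc) = 5 log₁₀(319.0) − 5 = 7.519
M = m − 5 log₁₀(d/10) = 1.85 − 7.519 = -5.669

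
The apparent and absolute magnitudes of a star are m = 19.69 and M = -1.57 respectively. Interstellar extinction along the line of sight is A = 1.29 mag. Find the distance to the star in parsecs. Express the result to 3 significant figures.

m − M = 5 log₁₀(d/10 pc) + A  ⇒  19.69 − (-1.57) − 1.29 = 5 log₁₀(d/10)
19.970 = 5 log₁₀(d/10)
log₁₀ d = (m − M − A)/5 + 1 = 4.9940
d = 10^4.9940 = 98630 pc

d ≈ 98600 pc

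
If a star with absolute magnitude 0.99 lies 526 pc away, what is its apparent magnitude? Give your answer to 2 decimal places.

m ≈ 9.59

m = M + 5 log₁₀ d − 5 = 0.99 + 5·2.7210 − 5 = 9.595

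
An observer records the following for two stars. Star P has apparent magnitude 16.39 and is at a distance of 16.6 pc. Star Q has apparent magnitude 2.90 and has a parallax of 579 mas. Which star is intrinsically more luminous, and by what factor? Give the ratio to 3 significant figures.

Star Q is more luminous, by a factor of 2690.

Star P: M = m − 5 log₁₀ d + 5 = 16.39 − 5·1.2201 + 5 = 15.289
Star Q: p = 579 mas = 0.579″ → d = 1/p = 1.727 pc
Star Q: M = m − 5 log₁₀ d + 5 = 2.90 − 5·0.2373 + 5 = 6.713
ΔM = M_P − M_Q = 15.289 − (6.713) = 8.576; smaller M is more luminous → Star Q.
L ratio = 10^(0.4 |ΔM|) = 10^3.430 = 2694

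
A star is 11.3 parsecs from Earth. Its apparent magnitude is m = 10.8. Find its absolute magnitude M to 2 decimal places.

M ≈ 10.53

5 log₁₀(d/10 pc) = 5 log₁₀(11.30) − 5 = 0.265
M = m − 5 log₁₀(d/10) = 10.8 − 0.265 = 10.535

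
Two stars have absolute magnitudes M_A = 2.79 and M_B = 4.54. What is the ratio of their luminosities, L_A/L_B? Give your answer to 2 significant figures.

L_A/L_B ≈ 5.0

ΔM = M_A − M_B = -1.75
L_A/L_B = 10^(−0.4 ΔM) = 10^0.700 = 5.012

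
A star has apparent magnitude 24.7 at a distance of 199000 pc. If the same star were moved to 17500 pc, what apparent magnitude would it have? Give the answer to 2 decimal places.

Flux ∝ 1/d², so Δm = 5 log₁₀(d₂/d₁) = 5 log₁₀(17500/199000) = -5.279
m₂ = m₁ + Δm = 24.7 + (-5.279) = 19.421

m ≈ 19.42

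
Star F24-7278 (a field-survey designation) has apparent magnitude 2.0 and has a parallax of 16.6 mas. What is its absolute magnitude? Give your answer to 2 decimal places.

p = 16.6 mas = 0.0166″ → d = 1/p = 60.24 pc
5 log₁₀(d/10 pc) = 5 log₁₀(60.24) − 5 = 3.899
M = m − 5 log₁₀(d/10) = 2.0 − 3.899 = -1.899

M ≈ -1.90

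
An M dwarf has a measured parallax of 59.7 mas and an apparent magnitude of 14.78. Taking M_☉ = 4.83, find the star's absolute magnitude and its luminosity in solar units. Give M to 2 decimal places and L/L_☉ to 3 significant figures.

d = 1/p = 1000/59.7 mas = 16.75 pc
M = m − 5 log₁₀ d + 5 = 14.78 − 5·1.2240 + 5 = 13.660
M − M_☉ = 13.660 − 4.83 = 8.830
L/L_☉ = 10^(−0.4 × 8.830) = 2.938×10^-4

M ≈ 13.66; L/L_☉ ≈ 2.94×10^-4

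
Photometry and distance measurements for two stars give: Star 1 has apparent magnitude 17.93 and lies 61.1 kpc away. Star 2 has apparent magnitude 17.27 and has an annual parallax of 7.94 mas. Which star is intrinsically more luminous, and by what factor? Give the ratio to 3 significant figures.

Star 1 is more luminous, by a factor of 128000.

Star 1: d = 61.1 kpc = 61100 pc
Star 1: M = m − 5 log₁₀ d + 5 = 17.93 − 5·4.7860 + 5 = -1.000
Star 2: p = 7.94 mas = 7.94×10^-3″ → d = 1/p = 125.9 pc
Star 2: M = m − 5 log₁₀ d + 5 = 17.27 − 5·2.1002 + 5 = 11.769
ΔM = M_1 − M_2 = -1.000 − (11.769) = -12.769; smaller M is more luminous → Star 1.
L ratio = 10^(0.4 |ΔM|) = 10^5.108 = 128200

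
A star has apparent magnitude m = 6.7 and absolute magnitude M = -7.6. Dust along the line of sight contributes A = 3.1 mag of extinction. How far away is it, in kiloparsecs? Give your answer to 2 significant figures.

d ≈ 1.7 kpc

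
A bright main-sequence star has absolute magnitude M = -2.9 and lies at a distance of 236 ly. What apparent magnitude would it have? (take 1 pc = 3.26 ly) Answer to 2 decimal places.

d = 236 ly / 3.26 = 72.39 pc
m = M + 5 log₁₀ d − 5 = -2.9 + 5·1.8597 − 5 = 1.398

m ≈ 1.40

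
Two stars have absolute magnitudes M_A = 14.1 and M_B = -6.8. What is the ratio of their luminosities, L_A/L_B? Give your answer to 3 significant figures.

ΔM = M_A − M_B = 20.9
L_A/L_B = 10^(−0.4 ΔM) = 10^-8.360 = 4.365×10^-9

L_A/L_B ≈ 4.37×10^-9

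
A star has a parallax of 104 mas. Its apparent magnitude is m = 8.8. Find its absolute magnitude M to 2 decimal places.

M ≈ 8.89

p = 104 mas = 0.104″ → d = 1/p = 9.615 pc
5 log₁₀(d/10 pc) = 5 log₁₀(9.615) − 5 = -0.085
M = m − 5 log₁₀(d/10) = 8.8 + 0.085 = 8.885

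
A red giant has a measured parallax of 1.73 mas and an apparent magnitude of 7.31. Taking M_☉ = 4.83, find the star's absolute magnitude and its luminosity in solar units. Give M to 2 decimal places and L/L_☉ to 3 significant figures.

M ≈ -1.50; L/L_☉ ≈ 340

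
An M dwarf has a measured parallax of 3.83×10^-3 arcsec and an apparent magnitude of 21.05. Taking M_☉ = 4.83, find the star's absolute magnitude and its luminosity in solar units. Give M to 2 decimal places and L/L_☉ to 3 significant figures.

M ≈ 13.97; L/L_☉ ≈ 2.22×10^-4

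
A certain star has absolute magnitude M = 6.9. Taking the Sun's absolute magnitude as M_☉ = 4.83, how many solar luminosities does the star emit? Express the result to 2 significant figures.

M − M_☉ = 6.9 − 4.83 = 2.070
L/L_☉ = 10^(−0.4 (M − M_☉)) = 10^-0.828 = 0.1486

L/L_☉ ≈ 0.15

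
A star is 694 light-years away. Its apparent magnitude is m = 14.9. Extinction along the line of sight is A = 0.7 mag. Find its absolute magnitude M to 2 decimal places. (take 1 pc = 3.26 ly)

M ≈ 7.56

d = 694 ly / 3.26 = 212.9 pc
5 log₁₀(d/10 pc) = 5 log₁₀(212.9) − 5 = 6.641
M = m − 5 log₁₀(d/10) − A = 14.9 − 6.641 − 0.7 = 7.559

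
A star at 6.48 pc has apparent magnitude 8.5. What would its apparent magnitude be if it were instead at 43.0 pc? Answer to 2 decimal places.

m ≈ 12.61

Flux ∝ 1/d², so Δm = 5 log₁₀(d₂/d₁) = 5 log₁₀(43.0/6.48) = 4.109
m₂ = m₁ + Δm = 8.5 + (4.109) = 12.609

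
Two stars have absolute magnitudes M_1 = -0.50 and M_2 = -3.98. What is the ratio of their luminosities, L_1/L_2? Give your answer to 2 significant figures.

L_1/L_2 ≈ 0.041

ΔM = M_1 − M_2 = 3.48
L_1/L_2 = 10^(−0.4 ΔM) = 10^-1.392 = 0.04055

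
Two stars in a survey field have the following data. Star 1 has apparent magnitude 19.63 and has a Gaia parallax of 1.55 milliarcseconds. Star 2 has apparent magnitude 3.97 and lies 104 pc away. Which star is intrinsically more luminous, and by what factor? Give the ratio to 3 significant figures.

Star 1: p = 1.55 mas = 1.55×10^-3″ → d = 1/p = 645.2 pc
Star 1: M = m − 5 log₁₀ d + 5 = 19.63 − 5·2.8097 + 5 = 10.582
Star 2: M = m − 5 log₁₀ d + 5 = 3.97 − 5·2.0170 + 5 = -1.115
ΔM = M_1 − M_2 = 10.582 − (-1.115) = 11.697; smaller M is more luminous → Star 2.
L ratio = 10^(0.4 |ΔM|) = 10^4.679 = 47720

Star 2 is more luminous, by a factor of 47700.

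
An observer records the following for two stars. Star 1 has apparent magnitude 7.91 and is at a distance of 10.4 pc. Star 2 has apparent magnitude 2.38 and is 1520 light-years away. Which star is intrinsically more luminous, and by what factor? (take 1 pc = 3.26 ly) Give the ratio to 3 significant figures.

Star 1: M = m − 5 log₁₀ d + 5 = 7.91 − 5·1.0170 + 5 = 7.825
Star 2: d = 1520 ly / 3.26 = 466.3 pc
Star 2: M = m − 5 log₁₀ d + 5 = 2.38 − 5·2.6686 + 5 = -5.963
ΔM = M_1 − M_2 = 7.825 − (-5.963) = 13.788; smaller M is more luminous → Star 2.
L ratio = 10^(0.4 |ΔM|) = 10^5.515 = 327500

Star 2 is more luminous, by a factor of 327000.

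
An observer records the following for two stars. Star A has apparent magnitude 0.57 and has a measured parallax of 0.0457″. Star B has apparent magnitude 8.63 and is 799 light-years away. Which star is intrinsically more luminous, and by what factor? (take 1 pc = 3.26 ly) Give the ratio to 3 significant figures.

Star A: d = 1/p = 1/0.0457″ = 21.88 pc
Star A: M = m − 5 log₁₀ d + 5 = 0.57 − 5·1.3401 + 5 = -1.130
Star B: d = 799 ly / 3.26 = 245.1 pc
Star B: M = m − 5 log₁₀ d + 5 = 8.63 − 5·2.3893 + 5 = 1.683
ΔM = M_A − M_B = -1.130 − (1.683) = -2.814; smaller M is more luminous → Star A.
L ratio = 10^(0.4 |ΔM|) = 10^1.126 = 13.35

Star A is more luminous, by a factor of 13.4.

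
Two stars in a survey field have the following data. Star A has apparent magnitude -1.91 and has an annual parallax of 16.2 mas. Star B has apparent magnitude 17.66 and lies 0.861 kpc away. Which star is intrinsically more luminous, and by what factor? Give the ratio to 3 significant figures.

Star A is more luminous, by a factor of 346000.

Star A: p = 16.2 mas = 0.0162″ → d = 1/p = 61.73 pc
Star A: M = m − 5 log₁₀ d + 5 = -1.91 − 5·1.7905 + 5 = -5.862
Star B: d = 0.861 kpc = 861.0 pc
Star B: M = m − 5 log₁₀ d + 5 = 17.66 − 5·2.9350 + 5 = 7.985
ΔM = M_A − M_B = -5.862 − (7.985) = -13.847; smaller M is more luminous → Star A.
L ratio = 10^(0.4 |ΔM|) = 10^5.539 = 345900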